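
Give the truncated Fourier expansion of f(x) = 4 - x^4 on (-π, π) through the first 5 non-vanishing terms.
(-48 + 8·π^2)·cos(x) + (3 - 2·π^2)·cos(2·x) + (-16/27 + 8·π^2/9)·cos(3·x) + (3/16 - π^2/2)·cos(4·x) - π^4/5 + 4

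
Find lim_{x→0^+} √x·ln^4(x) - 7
The product is a 0·∞ indeterminate form at x → 0⁺.
Rewrite the product as ln^4(x) / x^(-1/2) and apply L'Hôpital, or use the standard hierarchy x^(-1/2) ≫ |ln x|^4 as x → 0⁺.
The indeterminate product → 0, so the limit = -7.

Final answer: -7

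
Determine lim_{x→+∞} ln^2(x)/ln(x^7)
This is an ∞/∞ indeterminate form as x → +∞.
Write ln(x^7) = 7·ln(x), reducing the quotient to ln(x)/7 → ∞.
Limit = ∞.

Final answer: ∞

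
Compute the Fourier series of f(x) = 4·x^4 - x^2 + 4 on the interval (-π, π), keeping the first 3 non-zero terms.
(196 - 32·π^2)·cos(x) + (-13 + 8·π^2)·cos(2·x) - π^2/3 + 4 + 4·π^4/5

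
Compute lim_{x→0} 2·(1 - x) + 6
Direct substitution at x = 0 gives 8.

Final answer: 8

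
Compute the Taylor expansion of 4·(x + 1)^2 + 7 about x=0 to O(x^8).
4·x^2 + 8·x + 11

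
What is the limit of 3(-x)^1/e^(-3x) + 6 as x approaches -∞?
The quotient is an ∞/∞ indeterminate form as x → -∞.
Compare growth rates of the dominant terms (exponentials ≫ polynomials ≫ logarithms), or apply L'Hôpital's rule; the quotient → 0.
Adding the constant: 0 + 6 = 6. Limit = 6.

Final answer: 6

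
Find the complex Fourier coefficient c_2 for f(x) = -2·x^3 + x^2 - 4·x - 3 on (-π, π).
Compute the real Fourier coefficients first: a_2 = 1, b_2 = 1 + 2·π^2.
Then c_2 = (a_2 − i·b_2)/2 = 1/2 - i·π^2 - i/2.

Final answer: 1/2 - i·π^2 - i/2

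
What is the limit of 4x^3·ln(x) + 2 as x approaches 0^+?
The product is a 0·∞ indeterminate form at x → 0⁺.
Rewrite the product as 4·ln(x) / x^(-3) and apply L'Hôpital, or use the standard hierarchy x^(-3) ≫ |ln x| as x → 0⁺.
The indeterminate product → 0, so the limit = 2.

Final answer: 2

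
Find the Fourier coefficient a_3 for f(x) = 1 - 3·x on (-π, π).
a_3 = (1/π) ∫_{-π}^{π} f(x)·cos(3x) dx.
Evaluate the integral (use parity and integration by parts as needed): a_3 = 0.

Final answer: 0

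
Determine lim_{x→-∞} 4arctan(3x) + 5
Evaluate the dominant behaviour as x → -∞; each term tends to a finite value or vanishes.
Limit = 5 - 2·π.

Final answer: 5 - 2·π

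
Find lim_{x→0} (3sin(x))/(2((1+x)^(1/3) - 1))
Both numerator and denominator → 0 as x → 0; this is a 0/0 indeterminate form.
Expand each to leading order near x = 0: numerator ~ 3·x, denominator ~ 2·x/3.
The limit of the ratio is 9/2.

Final answer: 9/2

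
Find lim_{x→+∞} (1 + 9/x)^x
As x → +∞: this is the defining limit (1 + 9/x)^x → e^9.
Limit = e^(9).

Final answer: e^(9)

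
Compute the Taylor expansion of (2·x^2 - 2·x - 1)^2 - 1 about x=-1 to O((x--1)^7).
8 - 36·(x + 1) + 48·(x + 1)^2 - 24·(x + 1)^3 + 4·(x + 1)^4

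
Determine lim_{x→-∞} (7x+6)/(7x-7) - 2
Evaluate the dominant behaviour as x → -∞; each term tends to a finite value or vanishes.
Limit = -1.

Final answer: -1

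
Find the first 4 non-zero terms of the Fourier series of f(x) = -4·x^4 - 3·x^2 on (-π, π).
(-180 + 32·π^2)·cos(x) + (9 - 8·π^2)·cos(2·x) + (-28/27 + 32·π^2/9)·cos(3·x) - 4·π^4/5 - π^2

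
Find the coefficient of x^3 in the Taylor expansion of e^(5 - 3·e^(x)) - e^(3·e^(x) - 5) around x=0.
Expand to order 3: e^(5 - 3·e^(x)) - e^(3·e^(x) - 5) = x^3·(-e^(2)/2 - 19·e^(-2)/2) + x^2·(-6·e^(-2) + 3·e^(2)) + x·(-3·e^(2) - 3·e^(-2)) - e^(-2) + e^(2) + O(x^4).
The coefficient of x^3 is -e^(2)/2 - 19·e^(-2)/2.

Final answer: -e^(2)/2 - 19·e^(-2)/2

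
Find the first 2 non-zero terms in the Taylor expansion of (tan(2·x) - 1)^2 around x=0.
1 - 4·x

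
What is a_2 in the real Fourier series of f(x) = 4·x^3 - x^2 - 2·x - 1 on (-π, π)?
a_2 = (1/π) ∫_{-π}^{π} f(x)·cos(2x) dx.
Evaluate the integral (use parity and integration by parts as needed): a_2 = -1.

Final answer: -1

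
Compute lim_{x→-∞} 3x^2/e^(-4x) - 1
The quotient is an ∞/∞ indeterminate form as x → -∞.
Compare growth rates of the dominant terms (exponentials ≫ polynomials ≫ logarithms), or apply L'Hôpital's rule; the quotient → 0.
Adding the constant: 0 - 1 = -1. Limit = -1.

Final answer: -1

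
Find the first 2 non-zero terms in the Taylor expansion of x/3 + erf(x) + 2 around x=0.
x·(1/3 + 2/√(π)) + 2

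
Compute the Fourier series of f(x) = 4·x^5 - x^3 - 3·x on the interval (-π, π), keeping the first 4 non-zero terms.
(-162·π^2 + 8·π^4 + 966)·sin(x) + (-4·π^4 - 57/2 + 21·π^2)·sin(2·x) + (-178·π^2/27 + 194/81 + 8·π^4/3)·sin(3·x) + (-2·π^4 + 3/8 + 3·π^2)·sin(4·x)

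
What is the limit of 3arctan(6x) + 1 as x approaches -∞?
Evaluate the dominant behaviour as x → -∞; each term tends to a finite value or vanishes.
Limit = 1 - 3·π/2.

Final answer: 1 - 3·π/2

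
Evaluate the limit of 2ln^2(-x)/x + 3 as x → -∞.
The quotient is an ∞/∞ indeterminate form as x → -∞.
Compare growth rates of the dominant terms (exponentials ≫ polynomials ≫ logarithms), or apply L'Hôpital's rule; the quotient → 0.
Adding the constant: 0 + 3 = 3. Limit = 3.

Final answer: 3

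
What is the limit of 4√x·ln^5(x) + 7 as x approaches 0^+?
The product is a 0·∞ indeterminate form at x → 0⁺.
Rewrite the product as 4·ln^5(x) / x^(-1/2) and apply L'Hôpital, or use the standard hierarchy x^(-1/2) ≫ |ln x|^5 as x → 0⁺.
The indeterminate product → 0, so the limit = 7.

Final answer: 7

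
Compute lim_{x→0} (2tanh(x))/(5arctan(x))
Both numerator and denominator → 0 as x → 0; this is a 0/0 indeterminate form.
Expand each to leading order near x = 0: numerator ~ 2·x, denominator ~ 5·x.
The limit of the ratio is 2/5.

Final answer: 2/5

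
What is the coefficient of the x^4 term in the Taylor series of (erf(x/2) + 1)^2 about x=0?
Expand to order 4: (erf(x/2) + 1)^2 = -x^4/(6·π) - x^3/(6·√(π)) + x^2/π + 2·x/√(π) + 1 + O(x^5).
The coefficient of x^4 is -1/(6·π).

Final answer: -1/(6·π)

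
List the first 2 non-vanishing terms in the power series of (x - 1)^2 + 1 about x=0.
2 - 2·x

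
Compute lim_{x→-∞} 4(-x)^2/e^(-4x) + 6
The quotient is an ∞/∞ indeterminate form as x → -∞.
Compare growth rates of the dominant terms (exponentials ≫ polynomials ≫ logarithms), or apply L'Hôpital's rule; the quotient → 0.
Adding the constant: 0 + 6 = 6. Limit = 6.

Final answer: 6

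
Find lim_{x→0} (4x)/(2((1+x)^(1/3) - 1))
Both numerator and denominator → 0 as x → 0; this is a 0/0 indeterminate form.
Expand each to leading order near x = 0: numerator ~ 4·x, denominator ~ 2·x/3.
The limit of the ratio is 6.

Final answer: 6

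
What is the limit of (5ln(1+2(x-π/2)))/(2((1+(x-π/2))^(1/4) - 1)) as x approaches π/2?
Both numerator and denominator → 0 as x → π/2; this is a 0/0 indeterminate form.
Expand each to leading order near x = π/2: numerator ~ 10·(x - π/2), denominator ~ (x - π/2)/2.
The limit of the ratio is 20.

Final answer: 20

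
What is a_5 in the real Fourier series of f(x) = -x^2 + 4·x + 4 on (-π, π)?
a_5 = (1/π) ∫_{-π}^{π} f(x)·cos(5x) dx.
Evaluate the integral (use parity and integration by parts as needed): a_5 = 4/25.

Final answer: 4/25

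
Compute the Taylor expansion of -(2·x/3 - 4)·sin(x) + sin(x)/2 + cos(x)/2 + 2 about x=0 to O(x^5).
19·x^4/144 - 3·x^3/4 - 11·x^2/12 + 9·x/2 + 5/2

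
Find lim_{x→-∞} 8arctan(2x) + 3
Evaluate the dominant behaviour as x → -∞; each term tends to a finite value or vanishes.
Limit = 3 - 4·π.

Final answer: 3 - 4·π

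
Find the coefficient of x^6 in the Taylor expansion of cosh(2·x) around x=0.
Expand to order 6: cosh(2·x) = 4·x^6/45 + 2·x^4/3 + 2·x^2 + 1 + O(x^7).
The coefficient of x^6 is 4/45.

Final answer: 4/45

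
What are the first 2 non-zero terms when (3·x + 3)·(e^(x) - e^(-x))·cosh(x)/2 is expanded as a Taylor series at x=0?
3·x^2 + 3·x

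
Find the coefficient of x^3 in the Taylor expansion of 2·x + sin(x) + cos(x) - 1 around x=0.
Expand to order 3: 2·x + sin(x) + cos(x) - 1 = -x^3/6 - x^2/2 + 3·x + O(x^4).
The coefficient of x^3 is -1/6.

Final answer: -1/6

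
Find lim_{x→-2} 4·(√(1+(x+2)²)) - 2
Direct substitution at x = -2 gives 2.

Final answer: 2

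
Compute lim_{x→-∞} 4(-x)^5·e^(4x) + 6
The product is a 0·∞ indeterminate form at x → -∞.
Rewrite the product as 4(-x)^5 / e^(-4x) (an ∞/∞ form) and apply L'Hôpital, or use the standard hierarchy e^(4|x|) ≫ |(-x)^5| as x → -∞.
The indeterminate product → 0, so the limit = 6.

Final answer: 6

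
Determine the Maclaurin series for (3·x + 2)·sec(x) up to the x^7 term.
61·x^7/240 + 61·x^6/360 + 5·x^5/8 + 5·x^4/12 + 3·x^3/2 + x^2 + 3·x + 2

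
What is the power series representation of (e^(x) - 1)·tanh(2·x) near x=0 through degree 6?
691·x^6/180 - 5·x^5/4 - 7·x^4/3 + x^3 + 2·x^2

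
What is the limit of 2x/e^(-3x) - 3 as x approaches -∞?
The quotient is an ∞/∞ indeterminate form as x → -∞.
Compare growth rates of the dominant terms (exponentials ≫ polynomials ≫ logarithms), or apply L'Hôpital's rule; the quotient → 0.
Adding the constant: 0 - 3 = -3. Limit = -3.

Final answer: -3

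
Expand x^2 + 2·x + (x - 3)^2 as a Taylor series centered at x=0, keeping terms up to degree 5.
2·x^2 - 4·x + 9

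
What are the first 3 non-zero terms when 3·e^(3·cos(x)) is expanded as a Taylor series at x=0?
15·x^4·e^(3)/4 - 9·x^2·e^(3)/2 + 3·e^(3)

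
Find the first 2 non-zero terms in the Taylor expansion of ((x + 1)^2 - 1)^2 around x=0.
4·x^3 + 4·x^2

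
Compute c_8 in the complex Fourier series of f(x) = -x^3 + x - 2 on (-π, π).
Compute the real Fourier coefficients first: a_8 = 0, b_8 = -35/128 + π^2/4.
Then c_8 = (a_8 − i·b_8)/2 = -i·π^2/8 + 35·i/256.

Final answer: -i·π^2/8 + 35·i/256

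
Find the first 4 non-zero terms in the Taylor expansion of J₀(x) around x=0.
-x^6/2304 + x^4/64 - x^2/4 + 1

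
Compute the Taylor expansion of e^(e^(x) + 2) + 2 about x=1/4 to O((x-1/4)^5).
2 + e^(2)·e^(e^(1/4)) + e^(9/4)·e^(e^(1/4))·(x - 1/4) + (e^(9/4)·e^(e^(1/4))/2 + e^(5/2)·e^(e^(1/4))/2)·(x - 1/4)^2 + (e^(9/4)·e^(e^(1/4))/6 + e^(11/4)·e^(e^(1/4))/6 + e^(5/2)·e^(e^(1/4))/2)·(x - 1/4)^3 + (e^(9/4)·e^(e^(1/4))/24 + e^(3)·e^(e^(1/4))/24 + 7·e^(5/2)·e^(e^(1/4))/24 + e^(11/4)·e^(e^(1/4))/4)·(x - 1/4)^4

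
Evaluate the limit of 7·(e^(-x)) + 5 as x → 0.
Direct substitution at x = 0 gives 12.

Final answer: 12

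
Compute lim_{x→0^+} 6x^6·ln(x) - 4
The product is a 0·∞ indeterminate form at x → 0⁺.
Rewrite the product as 6·ln(x) / x^(-6) and apply L'Hôpital, or use the standard hierarchy x^(-6) ≫ |ln x| as x → 0⁺.
The indeterminate product → 0, so the limit = -4.

Final answer: -4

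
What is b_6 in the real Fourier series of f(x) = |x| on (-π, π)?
b_6 = (1/π) ∫_{-π}^{π} f(x)·sin(6x) dx.
Evaluate the integral (use parity and integration by parts as needed): b_6 = 0.

Final answer: 0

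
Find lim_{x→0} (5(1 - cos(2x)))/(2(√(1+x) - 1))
Both numerator and denominator → 0 as x → 0; this is a 0/0 indeterminate form.
Expand each to leading order near x = 0: numerator ~ 10·x^2, denominator ~ x.
The limit of the ratio is 0.

Final answer: 0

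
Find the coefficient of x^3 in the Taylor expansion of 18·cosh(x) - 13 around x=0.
Expand to order 3: 18·cosh(x) - 13 = 9·x^2 + 5 + O(x^4).
The coefficient of x^3 is 0.

Final answer: 0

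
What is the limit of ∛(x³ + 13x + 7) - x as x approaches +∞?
This is an ∞ − ∞ indeterminate form.
Multiply by (A² + AB + B²)/(A² + AB + B²) where A = ∛(x³+13x + 7), B = x to use A³ − B³ = (A−B)(A²+AB+B²); the x³ terms cancel, leaving (13x + 7)/(A²+AB+B²) with denominator ~ 3x², so the limit is 0.
Limit = 0.

Final answer: 0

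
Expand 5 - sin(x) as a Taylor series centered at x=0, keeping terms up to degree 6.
-x^5/120 + x^3/6 - x + 5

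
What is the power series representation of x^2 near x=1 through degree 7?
1 + 2·(x - 1) + (x - 1)^2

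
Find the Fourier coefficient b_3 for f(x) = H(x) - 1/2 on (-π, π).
b_3 = (1/π) ∫_{-π}^{π} f(x)·sin(3x) dx.
Evaluate the integral (use parity and integration by parts as needed): b_3 = 2/(3·π).

Final answer: 2/(3·π)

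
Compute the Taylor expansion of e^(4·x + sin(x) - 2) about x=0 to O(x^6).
719·x^5·e^(-2)/30 + 605·x^4·e^(-2)/24 + 62·x^3·e^(-2)/3 + 25·x^2·e^(-2)/2 + 5·x·e^(-2) + e^(-2)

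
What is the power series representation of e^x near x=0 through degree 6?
x^6/720 + x^5/120 + x^4/24 + x^3/6 + x^2/2 + x + 1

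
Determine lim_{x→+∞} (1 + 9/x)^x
As x → +∞: this is the defining limit (1 + 9/x)^x → e^9.
Limit = e^(9).

Final answer: e^(9)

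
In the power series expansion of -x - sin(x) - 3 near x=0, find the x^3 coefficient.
Expand to order 3: -x - sin(x) - 3 = x^3/6 - 2·x - 3 + O(x^4).
The coefficient of x^3 is 1/6.

Final answer: 1/6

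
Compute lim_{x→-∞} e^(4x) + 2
Evaluate the dominant behaviour as x → -∞; each term tends to a finite value or vanishes.
Limit = 2.

Final answer: 2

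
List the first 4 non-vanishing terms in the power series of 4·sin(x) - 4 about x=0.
x^5/30 - 2·x^3/3 + 4·x - 4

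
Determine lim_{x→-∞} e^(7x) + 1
Evaluate the dominant behaviour as x → -∞; each term tends to a finite value or vanishes.
Limit = 1.

Final answer: 1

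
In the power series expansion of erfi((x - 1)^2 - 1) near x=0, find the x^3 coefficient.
Expand to order 3: erfi((x - 1)^2 - 1) = -16·x^3/(3·√(π)) + 2·x^2/√(π) - 4·x/√(π) + O(x^4).
The coefficient of x^3 is -16/(3·√(π)).

Final answer: -16/(3·√(π))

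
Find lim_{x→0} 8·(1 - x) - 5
Direct substitution at x = 0 gives 3.

Final answer: 3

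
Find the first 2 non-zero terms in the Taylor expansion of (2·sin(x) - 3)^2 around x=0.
9 - 12·x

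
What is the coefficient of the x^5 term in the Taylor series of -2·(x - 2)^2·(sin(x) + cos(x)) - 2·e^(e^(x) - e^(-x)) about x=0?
Expand to order 5: -2·(x - 2)^2·(sin(x) + cos(x)) - 2·e^(e^(x) - e^(-x)) = -13·x^5/10 - 10·x^4/3 - 8·x^3 + 6·x^2 - 4·x - 10 + O(x^6).
The coefficient of x^5 is -13/10.

Final answer: -13/10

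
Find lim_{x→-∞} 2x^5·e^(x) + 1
The product is a 0·∞ indeterminate form at x → -∞.
Rewrite the product as 2x^5 / e^(-x) (an ∞/∞ form) and apply L'Hôpital, or use the standard hierarchy e^(|x|) ≫ |x^5| as x → -∞.
The indeterminate product → 0, so the limit = 1.

Final answer: 1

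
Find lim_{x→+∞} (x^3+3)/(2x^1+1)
This is an ∞/∞ indeterminate form as x → +∞.
Divide numerator and denominator by x^3 and let the lower-order terms vanish; the numerator's degree 3 exceeds the denominator's degree 1, so the quotient diverges.
Limit = ∞.

Final answer: ∞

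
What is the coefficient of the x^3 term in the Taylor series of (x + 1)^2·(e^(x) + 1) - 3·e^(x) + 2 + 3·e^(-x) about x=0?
Expand to order 3: (x + 1)^2·(e^(x) + 1) - 3·e^(x) + 2 + 3·e^(-x) = 7·x^3/6 + 9·x^2/2 - x + 4 + O(x^4).
The coefficient of x^3 is 7/6.

Final answer: 7/6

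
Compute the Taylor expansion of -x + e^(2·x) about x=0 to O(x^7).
4·x^6/45 + 4·x^5/15 + 2·x^4/3 + 4·x^3/3 + 2·x^2 + x + 1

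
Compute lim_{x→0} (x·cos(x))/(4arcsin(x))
Both numerator and denominator → 0 as x → 0; this is a 0/0 indeterminate form.
Expand each to leading order near x = 0: numerator ~ x, denominator ~ 4·x.
The limit of the ratio is 1/4.

Final answer: 1/4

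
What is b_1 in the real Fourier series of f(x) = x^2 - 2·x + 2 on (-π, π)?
b_1 = (1/π) ∫_{-π}^{π} f(x)·sin(1x) dx.
Evaluate the integral (use parity and integration by parts as needed): b_1 = -4.

Final answer: -4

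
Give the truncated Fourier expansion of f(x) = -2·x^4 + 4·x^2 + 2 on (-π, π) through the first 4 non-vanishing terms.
(-112 + 16·π^2)·cos(x) + (10 - 4·π^2)·cos(2·x) + (-80/27 + 16·π^2/9)·cos(3·x) - 2·π^4/5 + 2 + 4·π^2/3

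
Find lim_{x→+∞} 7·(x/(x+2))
Evaluate the dominant behaviour as x → +∞; each term tends to a finite value or vanishes.
Limit = 7.

Final answer: 7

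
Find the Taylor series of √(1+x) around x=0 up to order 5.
7·x^5/256 - 5·x^4/128 + x^3/16 - x^2/8 + x/2 + 1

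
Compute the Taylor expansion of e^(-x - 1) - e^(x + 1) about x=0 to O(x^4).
x^3·(-e/6 - e^(-1)/6) + x^2·(-e/2 + e^(-1)/2) + x·(-e - e^(-1)) - e + e^(-1)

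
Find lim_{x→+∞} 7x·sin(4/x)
As x → +∞: let u = 4/x → 0⁺; then 7·x·sin(4/x) = 7·4·sin(u)/u → 7·4·1 = 28.
Limit = 28.

Final answer: 28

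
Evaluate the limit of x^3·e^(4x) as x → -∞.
This is a 0·∞ indeterminate form at x → -∞.
Rewrite the product as x^3 / e^(-4x) (an ∞/∞ form) and apply L'Hôpital, or use the standard hierarchy e^(4|x|) ≫ |x^3| as x → -∞.
The indeterminate product → 0, so the limit = 0.

Final answer: 0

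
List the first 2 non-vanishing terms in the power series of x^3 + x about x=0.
x^3 + x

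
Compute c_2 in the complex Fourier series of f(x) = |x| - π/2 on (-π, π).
Compute the real Fourier coefficients first: a_2 = 0, b_2 = 0.
Then c_2 = (a_2 − i·b_2)/2 = 0.

Final answer: 0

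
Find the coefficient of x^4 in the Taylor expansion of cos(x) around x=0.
Expand to order 4: cos(x) = x^4/24 - x^2/2 + 1 + O(x^5).
The coefficient of x^4 is 1/24.

Final answer: 1/24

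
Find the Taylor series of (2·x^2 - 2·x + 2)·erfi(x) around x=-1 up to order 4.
-6·erfi(1) + (6·√(π)·erfi(1) + 12·e)·(x + 1)/√(π) + (-24·e - 2·√(π)·erfi(1))·(x + 1)^2/√(π) + 28·e·(x + 1)^3/√(π) - 26·e·(x + 1)^4/√(π)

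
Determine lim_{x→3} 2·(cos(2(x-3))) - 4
Direct substitution at x = 3 gives -2.

Final answer: -2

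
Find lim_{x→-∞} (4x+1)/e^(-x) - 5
The quotient is an ∞/∞ indeterminate form as x → -∞.
Compare growth rates of the dominant terms (exponentials ≫ polynomials ≫ logarithms), or apply L'Hôpital's rule; the quotient → 0.
Adding the constant: 0 - 5 = -5. Limit = -5.

Final answer: -5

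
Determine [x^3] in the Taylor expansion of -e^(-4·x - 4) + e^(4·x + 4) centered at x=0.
Expand to order 3: -e^(-4·x - 4) + e^(4·x + 4) = x^3·(32·e^(-4)/3 + 32·e^(4)/3) + x^2·(-8·e^(-4) + 8·e^(4)) + x·(4·e^(-4) + 4·e^(4)) - e^(-4) + e^(4) + O(x^4).
The coefficient of x^3 is 32·e^(-4)/3 + 32·e^(4)/3.

Final answer: 32·e^(-4)/3 + 32·e^(4)/3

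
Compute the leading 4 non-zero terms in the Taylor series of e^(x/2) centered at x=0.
x^3/48 + x^2/8 + x/2 + 1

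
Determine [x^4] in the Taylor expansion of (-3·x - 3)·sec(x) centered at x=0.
Expand to order 4: (-3·x - 3)·sec(x) = -5·x^4/8 - 3·x^3/2 - 3·x^2/2 - 3·x - 3 + O(x^5).
The coefficient of x^4 is -5/8.

Final answer: -5/8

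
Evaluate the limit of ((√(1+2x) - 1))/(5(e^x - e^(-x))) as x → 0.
Both numerator and denominator → 0 as x → 0; this is a 0/0 indeterminate form.
Expand each to leading order near x = 0: numerator ~ x, denominator ~ 10·x.
The limit of the ratio is 1/10.

Final answer: 1/10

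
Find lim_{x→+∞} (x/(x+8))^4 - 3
As x → +∞: x/(x+8) = 1/(1 + 8/x) → 1, and the 4th power of a limit-1 base also → 1; with the additive constant, 1 - 3 = -2.
Limit = -2.

Final answer: -2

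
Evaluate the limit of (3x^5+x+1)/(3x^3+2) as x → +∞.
This is an ∞/∞ indeterminate form as x → +∞.
Divide numerator and denominator by x^5 and let the lower-order terms vanish; the numerator's degree 5 exceeds the denominator's degree 3, so the quotient diverges.
Limit = ∞.

Final answer: ∞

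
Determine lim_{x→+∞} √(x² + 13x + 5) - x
As x → +∞: multiply by the conjugate to get (13x+5)/(√(x²+13x+5)+x); the denominator ~ 2x, so the limit is 13/2.
Limit = 13/2.

Final answer: 13/2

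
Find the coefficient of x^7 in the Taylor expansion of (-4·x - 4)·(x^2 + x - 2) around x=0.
Expand to order 7: (-4·x - 4)·(x^2 + x - 2) = -4·x^3 - 8·x^2 + 4·x + 8 + O(x^8).
The coefficient of x^7 is 0.

Final answer: 0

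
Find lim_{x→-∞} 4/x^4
Evaluate the dominant behaviour as x → -∞; each term tends to a finite value or vanishes.
Limit = 0.

Final answer: 0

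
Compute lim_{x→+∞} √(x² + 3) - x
This is an ∞ − ∞ indeterminate form.
Multiply and divide by the conjugate √(x²+3) + x; the x² terms cancel, leaving 3/(√(x²+3)+x) → 0.
Limit = 0.

Final answer: 0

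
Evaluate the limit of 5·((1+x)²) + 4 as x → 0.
Direct substitution at x = 0 gives 9.

Final answer: 9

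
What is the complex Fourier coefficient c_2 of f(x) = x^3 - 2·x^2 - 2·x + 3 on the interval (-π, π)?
Compute the real Fourier coefficients first: a_2 = -2, b_2 = 7/2 - π^2.
Then c_2 = (a_2 − i·b_2)/2 = -1 - 7·i/4 + i·π^2/2.

Final answer: -1 - 7·i/4 + i·π^2/2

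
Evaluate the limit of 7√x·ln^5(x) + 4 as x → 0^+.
The product is a 0·∞ indeterminate form at x → 0⁺.
Rewrite the product as 7·ln^5(x) / x^(-1/2) and apply L'Hôpital, or use the standard hierarchy x^(-1/2) ≫ |ln x|^5 as x → 0⁺.
The indeterminate product → 0, so the limit = 4.

Final answer: 4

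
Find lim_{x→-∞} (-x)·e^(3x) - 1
The product is a 0·∞ indeterminate form at x → -∞.
Rewrite the product as (-x) / e^(-3x) (an ∞/∞ form) and apply L'Hôpital, or use the standard hierarchy e^(3|x|) ≫ |(-x)| as x → -∞.
The indeterminate product → 0, so the limit = -1.

Final answer: -1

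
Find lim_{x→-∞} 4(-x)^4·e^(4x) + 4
The product is a 0·∞ indeterminate form at x → -∞.
Rewrite the product as 4(-x)^4 / e^(-4x) (an ∞/∞ form) and apply L'Hôpital, or use the standard hierarchy e^(4|x|) ≫ |(-x)^4| as x → -∞.
The indeterminate product → 0, so the limit = 4.

Final answer: 4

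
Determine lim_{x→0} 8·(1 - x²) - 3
Direct substitution at x = 0 gives 5.

Final answer: 5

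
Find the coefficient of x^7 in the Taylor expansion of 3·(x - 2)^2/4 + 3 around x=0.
Expand to order 7: 3·(x - 2)^2/4 + 3 = 3·x^2/4 - 3·x + 6 + O(x^8).
The coefficient of x^7 is 0.

Final answer: 0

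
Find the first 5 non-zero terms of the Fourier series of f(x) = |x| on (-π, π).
-4·cos(x)/π - 4·cos(3·x)/(9·π) - 4·cos(5·x)/(25·π) - 4·cos(7·x)/(49·π) + π/2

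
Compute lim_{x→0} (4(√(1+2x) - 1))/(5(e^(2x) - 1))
Both numerator and denominator → 0 as x → 0; this is a 0/0 indeterminate form.
Expand each to leading order near x = 0: numerator ~ 4·x, denominator ~ 10·x.
The limit of the ratio is 2/5.

Final answer: 2/5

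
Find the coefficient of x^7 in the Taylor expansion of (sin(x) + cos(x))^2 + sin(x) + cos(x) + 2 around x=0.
Expand to order 7: (sin(x) + cos(x))^2 + sin(x) + cos(x) + 2 = -43·x^7/1680 - x^6/720 + 11·x^5/40 + x^4/24 - 3·x^3/2 - x^2/2 + 3·x + 4 + O(x^8).
The coefficient of x^7 is -43/1680.

Final answer: -43/1680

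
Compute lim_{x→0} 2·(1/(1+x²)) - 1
Direct substitution at x = 0 gives 1.

Final answer: 1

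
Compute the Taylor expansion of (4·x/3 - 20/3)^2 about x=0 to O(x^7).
16·x^2/9 - 160·x/9 + 400/9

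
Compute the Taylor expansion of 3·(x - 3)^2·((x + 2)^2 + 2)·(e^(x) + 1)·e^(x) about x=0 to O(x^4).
150·x^3 + 351·x^2 + 486·x + 324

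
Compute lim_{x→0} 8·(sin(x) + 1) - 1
Direct substitution at x = 0 gives 7.

Final answer: 7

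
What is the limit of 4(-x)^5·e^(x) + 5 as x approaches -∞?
The product is a 0·∞ indeterminate form at x → -∞.
Rewrite the product as 4(-x)^5 / e^(-x) (an ∞/∞ form) and apply L'Hôpital, or use the standard hierarchy e^(|x|) ≫ |(-x)^5| as x → -∞.
The indeterminate product → 0, so the limit = 5.

Final answer: 5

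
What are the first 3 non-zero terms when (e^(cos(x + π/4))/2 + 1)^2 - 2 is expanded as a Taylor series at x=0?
x^2·(1 + e^(√(2)/2)/2)^2·(-√(2)·e^(√(2)/2)/(4·(1 + e^(√(2)/2)/2)) + e^(√(2))/(8·(1 + e^(√(2)/2)/2)^2) + e^(√(2)/2)/(4·(1 + e^(√(2)/2)/2))) - √(2)·x·(1 + e^(√(2)/2)/2)·e^(√(2)/2)/2 - 2 + (1 + e^(√(2)/2)/2)^2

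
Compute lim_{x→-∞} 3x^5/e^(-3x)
This is an ∞/∞ indeterminate form as x → -∞.
Compare growth rates of the dominant terms (exponentials ≫ polynomials ≫ logarithms), or apply L'Hôpital's rule; the quotient → 0.
Limit = 0.

Final answer: 0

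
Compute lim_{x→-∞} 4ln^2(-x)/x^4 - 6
The quotient is an ∞/∞ indeterminate form as x → -∞.
Compare growth rates of the dominant terms (exponentials ≫ polynomials ≫ logarithms), or apply L'Hôpital's rule; the quotient → 0.
Adding the constant: 0 - 6 = -6. Limit = -6.

Final answer: -6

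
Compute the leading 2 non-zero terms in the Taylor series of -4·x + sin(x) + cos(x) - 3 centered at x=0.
-3·x - 2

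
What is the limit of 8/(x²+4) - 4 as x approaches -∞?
Evaluate the dominant behaviour as x → -∞; each term tends to a finite value or vanishes.
Limit = -4.

Final answer: -4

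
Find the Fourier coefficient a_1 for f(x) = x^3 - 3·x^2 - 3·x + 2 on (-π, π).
a_1 = (1/π) ∫_{-π}^{π} f(x)·cos(1x) dx.
Evaluate the integral (use parity and integration by parts as needed): a_1 = 12.

Final answer: 12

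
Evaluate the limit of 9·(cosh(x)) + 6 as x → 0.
Direct substitution at x = 0 gives 15.

Final answer: 15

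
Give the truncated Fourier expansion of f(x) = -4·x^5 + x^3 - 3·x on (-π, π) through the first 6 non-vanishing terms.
(-978 - 8·π^4 + 162·π^2)·sin(x) + (-21·π^2 + 69/2 + 4·π^4)·sin(2·x) + (-8·π^4/3 - 518/81 + 178·π^2/27)·sin(3·x) + (-3·π^2 + 21/8 + 2·π^4)·sin(4·x) + (-8·π^4/5 - 1002/625 + 42·π^2/25)·sin(5·x) + (-29·π^2/27 + 191/162 + 4·π^4/3)·sin(6·x)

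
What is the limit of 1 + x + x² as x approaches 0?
Direct substitution at x = 0 gives 1.

Final answer: 1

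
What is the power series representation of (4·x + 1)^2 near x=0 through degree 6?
16·x^2 + 8·x + 1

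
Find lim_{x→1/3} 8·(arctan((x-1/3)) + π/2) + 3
Direct substitution at x = 1/3 gives 3 + 4·π.

Final answer: 3 + 4·π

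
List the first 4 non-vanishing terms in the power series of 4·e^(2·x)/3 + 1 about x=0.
16·x^3/9 + 8·x^2/3 + 8·x/3 + 7/3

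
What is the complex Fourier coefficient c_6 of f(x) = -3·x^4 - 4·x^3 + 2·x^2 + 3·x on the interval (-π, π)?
Compute the real Fourier coefficients first: a_6 = 1/3 - 2·π^2/3, b_6 = -11/9 + 4·π^2/3.
Then c_6 = (a_6 − i·b_6)/2 = -π^2/3 + 1/6 - 2·i·π^2/3 + 11·i/18.

Final answer: -π^2/3 + 1/6 - 2·i·π^2/3 + 11·i/18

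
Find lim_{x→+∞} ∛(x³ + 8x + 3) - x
This is an ∞ − ∞ indeterminate form.
Multiply by (A² + AB + B²)/(A² + AB + B²) where A = ∛(x³+8x + 3), B = x to use A³ − B³ = (A−B)(A²+AB+B²); the x³ terms cancel, leaving (8x + 3)/(A²+AB+B²) with denominator ~ 3x², so the limit is 0.
Limit = 0.

Final answer: 0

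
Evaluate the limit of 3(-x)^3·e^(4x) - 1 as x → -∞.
The product is a 0·∞ indeterminate form at x → -∞.
Rewrite the product as 3(-x)^3 / e^(-4x) (an ∞/∞ form) and apply L'Hôpital, or use the standard hierarchy e^(4|x|) ≫ |(-x)^3| as x → -∞.
The indeterminate product → 0, so the limit = -1.

Final answer: -1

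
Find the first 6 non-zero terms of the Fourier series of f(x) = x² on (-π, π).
-4·cos(x) + cos(2·x) - 4·cos(3·x)/9 + cos(4·x)/4 - 4·cos(5·x)/25 + π^2/3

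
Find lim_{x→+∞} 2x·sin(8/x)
As x → +∞: let u = 8/x → 0⁺; then 2·x·sin(8/x) = 2·8·sin(u)/u → 2·8·1 = 16.
Limit = 16.

Final answer: 16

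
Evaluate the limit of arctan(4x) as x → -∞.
Evaluate the dominant behaviour as x → -∞; each term tends to a finite value or vanishes.
Limit = -π/2.

Final answer: -π/2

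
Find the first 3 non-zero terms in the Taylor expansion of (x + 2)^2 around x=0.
x^2 + 4·x + 4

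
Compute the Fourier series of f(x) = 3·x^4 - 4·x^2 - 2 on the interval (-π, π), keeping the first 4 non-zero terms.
(160 - 24·π^2)·cos(x) + (-13 + 6·π^2)·cos(2·x) + (32/9 - 8·π^2/3)·cos(3·x) - 4·π^2/3 - 2 + 3·π^4/5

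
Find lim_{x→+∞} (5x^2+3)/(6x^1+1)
This is an ∞/∞ indeterminate form as x → +∞.
Divide numerator and denominator by x^2 and let the lower-order terms vanish; the numerator's degree 2 exceeds the denominator's degree 1, so the quotient diverges.
Limit = ∞.

Final answer: ∞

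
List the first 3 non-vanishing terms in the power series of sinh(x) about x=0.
x^5/120 + x^3/6 + x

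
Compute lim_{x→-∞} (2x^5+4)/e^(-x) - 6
The quotient is an ∞/∞ indeterminate form as x → -∞.
Compare growth rates of the dominant terms (exponentials ≫ polynomials ≫ logarithms), or apply L'Hôpital's rule; the quotient → 0.
Adding the constant: 0 - 6 = -6. Limit = -6.

Final answer: -6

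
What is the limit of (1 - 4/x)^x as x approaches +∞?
As x → +∞: this is the defining limit (1 - 4/x)^x → e^(-4).
Limit = e^(-4).

Final answer: e^(-4)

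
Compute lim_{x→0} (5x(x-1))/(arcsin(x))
Both numerator and denominator → 0 as x → 0; this is a 0/0 indeterminate form.
Expand each to leading order near x = 0: numerator ~ -5·x, denominator ~ x.
The limit of the ratio is -5.

Final answer: -5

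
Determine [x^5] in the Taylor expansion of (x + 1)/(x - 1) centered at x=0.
Expand to order 5: (x + 1)/(x - 1) = -2·x^5 - 2·x^4 - 2·x^3 - 2·x^2 - 2·x - 1 + O(x^6).
The coefficient of x^5 is -2.

Final answer: -2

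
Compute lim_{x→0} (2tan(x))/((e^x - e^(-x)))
Both numerator and denominator → 0 as x → 0; this is a 0/0 indeterminate form.
Expand each to leading order near x = 0: numerator ~ 2·x, denominator ~ 2·x.
The limit of the ratio is 1.

Final answer: 1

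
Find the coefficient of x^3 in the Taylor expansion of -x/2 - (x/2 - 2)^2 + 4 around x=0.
Expand to order 3: -x/2 - (x/2 - 2)^2 + 4 = -x^2/4 + 3·x/2 + O(x^4).
The coefficient of x^3 is 0.

Final answer: 0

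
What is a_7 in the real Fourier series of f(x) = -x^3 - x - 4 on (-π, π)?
a_7 = (1/π) ∫_{-π}^{π} f(x)·cos(7x) dx.
Evaluate the integral (use parity and integration by parts as needed): a_7 = 0.

Final answer: 0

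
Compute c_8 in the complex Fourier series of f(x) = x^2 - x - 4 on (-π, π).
Compute the real Fourier coefficients first: a_8 = 1/16, b_8 = 1/4.
Then c_8 = (a_8 − i·b_8)/2 = 1/32 - i/8.

Final answer: 1/32 - i/8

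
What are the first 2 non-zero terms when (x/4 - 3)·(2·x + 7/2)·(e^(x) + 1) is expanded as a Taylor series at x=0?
-83·x/4 - 21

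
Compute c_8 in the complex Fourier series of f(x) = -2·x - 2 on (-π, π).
Compute the real Fourier coefficients first: a_8 = 0, b_8 = 1/2.
Then c_8 = (a_8 − i·b_8)/2 = -i/4.

Final answer: -i/4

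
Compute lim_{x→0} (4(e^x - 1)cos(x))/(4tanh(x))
Both numerator and denominator → 0 as x → 0; this is a 0/0 indeterminate form.
Expand each to leading order near x = 0: numerator ~ 4·x, denominator ~ 4·x.
The limit of the ratio is 1.

Final answer: 1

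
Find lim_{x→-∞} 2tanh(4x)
Evaluate the dominant behaviour as x → -∞; each term tends to a finite value or vanishes.
Limit = -2.

Final answer: -2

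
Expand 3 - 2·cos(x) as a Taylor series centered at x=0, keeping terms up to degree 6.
x^6/360 - x^4/12 + x^2 + 1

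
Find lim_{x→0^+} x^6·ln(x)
This is a 0·∞ indeterminate form at x → 0⁺.
Rewrite the product as ln(x) / x^(-6) and apply L'Hôpital, or use the standard hierarchy x^(-6) ≫ |ln x| as x → 0⁺.
The indeterminate product → 0, so the limit = 0.

Final answer: 0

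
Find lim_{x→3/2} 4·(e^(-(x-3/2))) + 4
Direct substitution at x = 3/2 gives 8.

Final answer: 8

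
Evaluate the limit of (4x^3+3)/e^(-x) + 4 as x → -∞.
The quotient is an ∞/∞ indeterminate form as x → -∞.
Compare growth rates of the dominant terms (exponentials ≫ polynomials ≫ logarithms), or apply L'Hôpital's rule; the quotient → 0.
Adding the constant: 0 + 4 = 4. Limit = 4.

Final answer: 4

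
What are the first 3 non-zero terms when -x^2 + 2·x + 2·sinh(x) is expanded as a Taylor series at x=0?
x^3/3 - x^2 + 4·x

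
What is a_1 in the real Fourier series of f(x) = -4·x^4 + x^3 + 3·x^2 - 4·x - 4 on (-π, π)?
a_1 = (1/π) ∫_{-π}^{π} f(x)·cos(1x) dx.
Evaluate the integral (use parity and integration by parts as needed): a_1 = -204 + 32·π^2.

Final answer: -204 + 32·π^2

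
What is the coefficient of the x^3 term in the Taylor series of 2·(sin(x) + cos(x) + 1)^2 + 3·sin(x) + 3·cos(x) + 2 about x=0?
Expand to order 3: 2·(sin(x) + cos(x) + 1)^2 + 3·sin(x) + 3·cos(x) + 2 = -23·x^3/6 - 7·x^2/2 + 11·x + 13 + O(x^4).
The coefficient of x^3 is -23/6.

Final answer: -23/6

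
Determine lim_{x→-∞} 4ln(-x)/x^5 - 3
The quotient is an ∞/∞ indeterminate form as x → -∞.
Compare growth rates of the dominant terms (exponentials ≫ polynomials ≫ logarithms), or apply L'Hôpital's rule; the quotient → 0.
Adding the constant: 0 - 3 = -3. Limit = -3.

Final answer: -3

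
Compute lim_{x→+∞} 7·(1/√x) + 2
Evaluate the dominant behaviour as x → +∞; each term tends to a finite value or vanishes.
Limit = 2.

Final answer: 2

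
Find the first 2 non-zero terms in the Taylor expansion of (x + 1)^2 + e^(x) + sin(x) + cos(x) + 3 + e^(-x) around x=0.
3·x + 7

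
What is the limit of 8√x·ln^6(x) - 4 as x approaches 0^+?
The product is a 0·∞ indeterminate form at x → 0⁺.
Rewrite the product as 8·ln^6(x) / x^(-1/2) and apply L'Hôpital, or use the standard hierarchy x^(-1/2) ≫ |ln x|^6 as x → 0⁺.
The indeterminate product → 0, so the limit = -4.

Final answer: -4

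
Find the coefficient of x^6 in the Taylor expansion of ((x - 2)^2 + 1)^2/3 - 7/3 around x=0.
Expand to order 6: ((x - 2)^2 + 1)^2/3 - 7/3 = x^4/3 - 8·x^3/3 + 26·x^2/3 - 40·x/3 + 6 + O(x^7).
The coefficient of x^6 is 0.

Final answer: 0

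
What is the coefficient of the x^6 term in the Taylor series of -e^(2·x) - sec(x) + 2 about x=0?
Expand to order 6: -e^(2·x) - sec(x) + 2 = -25·x^6/144 - 4·x^5/15 - 7·x^4/8 - 4·x^3/3 - 5·x^2/2 - 2·x + O(x^7).
The coefficient of x^6 is -25/144.

Final answer: -25/144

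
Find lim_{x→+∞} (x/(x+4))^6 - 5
As x → +∞: x/(x+4) = 1/(1 + 4/x) → 1, and the 6th power of a limit-1 base also → 1; with the additive constant, 1 - 5 = -4.
Limit = -4.

Final answer: -4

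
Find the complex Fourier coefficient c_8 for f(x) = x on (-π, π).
Compute the real Fourier coefficients first: a_8 = 0, b_8 = -1/4.
Then c_8 = (a_8 − i·b_8)/2 = i/8.

Final answer: i/8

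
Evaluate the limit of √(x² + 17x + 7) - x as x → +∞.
This is an ∞ − ∞ indeterminate form.
Multiply and divide by the conjugate √(x²+17x + 7) + x; the x² terms cancel, leaving (17x + 7)/(√(x²+17x + 7)+x) → 17/2.
Limit = 17/2.

Final answer: 17/2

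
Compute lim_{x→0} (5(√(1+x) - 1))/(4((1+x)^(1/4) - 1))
Both numerator and denominator → 0 as x → 0; this is a 0/0 indeterminate form.
Expand each to leading order near x = 0: numerator ~ 5·x/2, denominator ~ x.
The limit of the ratio is 5/2.

Final answer: 5/2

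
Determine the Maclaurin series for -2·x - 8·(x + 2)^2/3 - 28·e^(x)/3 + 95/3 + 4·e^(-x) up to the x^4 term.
-2·x^4/9 - 20·x^3/9 - 16·x^2/3 - 26·x + 47/3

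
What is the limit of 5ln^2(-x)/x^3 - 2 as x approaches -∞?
The quotient is an ∞/∞ indeterminate form as x → -∞.
Compare growth rates of the dominant terms (exponentials ≫ polynomials ≫ logarithms), or apply L'Hôpital's rule; the quotient → 0.
Adding the constant: 0 - 2 = -2. Limit = -2.

Final answer: -2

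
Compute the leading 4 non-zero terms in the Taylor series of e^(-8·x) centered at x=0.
-256·x^3/3 + 32·x^2 - 8·x + 1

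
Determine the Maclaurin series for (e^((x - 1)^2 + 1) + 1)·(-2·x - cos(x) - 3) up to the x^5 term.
149·x^5·e^(2)/60 + x^4·(-109·e^(2)/24 - 1/24) + 19·x^3·e^(2)/3 + x^2·(1/2 - 15·e^(2)/2) + x·(-2 + 6·e^(2)) - 4·e^(2) - 4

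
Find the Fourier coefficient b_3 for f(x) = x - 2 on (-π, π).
b_3 = (1/π) ∫_{-π}^{π} f(x)·sin(3x) dx.
Evaluate the integral (use parity and integration by parts as needed): b_3 = 2/3.

Final answer: 2/3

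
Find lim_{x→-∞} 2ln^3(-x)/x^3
This is an ∞/∞ indeterminate form as x → -∞.
Compare growth rates of the dominant terms (exponentials ≫ polynomials ≫ logarithms), or apply L'Hôpital's rule; the quotient → 0.
Limit = 0.

Final answer: 0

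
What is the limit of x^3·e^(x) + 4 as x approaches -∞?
The product is a 0·∞ indeterminate form at x → -∞.
Rewrite the product as x^3 / e^(-x) (an ∞/∞ form) and apply L'Hôpital, or use the standard hierarchy e^(|x|) ≫ |x^3| as x → -∞.
The indeterminate product → 0, so the limit = 4.

Final answer: 4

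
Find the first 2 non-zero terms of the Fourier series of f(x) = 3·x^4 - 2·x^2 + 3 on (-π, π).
(152 - 24·π^2)·cos(x) - 2·π^2/3 + 3 + 3·π^4/5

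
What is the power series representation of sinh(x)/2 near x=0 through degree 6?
x^5/240 + x^3/12 + x/2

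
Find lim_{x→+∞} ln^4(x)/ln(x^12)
This is an ∞/∞ indeterminate form as x → +∞.
Write ln(x^12) = 12·ln(x), reducing the quotient to ln^3(x)/12 → ∞.
Limit = ∞.

Final answer: ∞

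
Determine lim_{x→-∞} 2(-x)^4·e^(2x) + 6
The product is a 0·∞ indeterminate form at x → -∞.
Rewrite the product as 2(-x)^4 / e^(-2x) (an ∞/∞ form) and apply L'Hôpital, or use the standard hierarchy e^(2|x|) ≫ |(-x)^4| as x → -∞.
The indeterminate product → 0, so the limit = 6.

Final answer: 6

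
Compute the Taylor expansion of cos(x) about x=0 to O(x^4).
1 - x^2/2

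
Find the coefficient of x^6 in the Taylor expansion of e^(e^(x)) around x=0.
Expand to order 6: e^(e^(x)) = 203·e·x^6/720 + 13·e·x^5/30 + 5·e·x^4/8 + 5·e·x^3/6 + e·x^2 + e·x + e + O(x^7).
The coefficient of x^6 is 203·e/720.

Final answer: 203·e/720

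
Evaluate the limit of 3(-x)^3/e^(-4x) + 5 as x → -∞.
The quotient is an ∞/∞ indeterminate form as x → -∞.
Compare growth rates of the dominant terms (exponentials ≫ polynomials ≫ logarithms), or apply L'Hôpital's rule; the quotient → 0.
Adding the constant: 0 + 5 = 5. Limit = 5.

Final answer: 5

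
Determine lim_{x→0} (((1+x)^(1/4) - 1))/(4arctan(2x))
Both numerator and denominator → 0 as x → 0; this is a 0/0 indeterminate form.
Expand each to leading order near x = 0: numerator ~ x/4, denominator ~ 8·x.
The limit of the ratio is 1/32.

Final answer: 1/32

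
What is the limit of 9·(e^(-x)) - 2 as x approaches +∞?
Evaluate the dominant behaviour as x → +∞; each term tends to a finite value or vanishes.
Limit = -2.

Final answer: -2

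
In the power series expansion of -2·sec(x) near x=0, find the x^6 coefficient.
Expand to order 6: -2·sec(x) = -61·x^6/360 - 5·x^4/12 - x^2 - 2 + O(x^7).
The coefficient of x^6 is -61/360.

Final answer: -61/360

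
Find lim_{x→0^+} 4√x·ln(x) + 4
The product is a 0·∞ indeterminate form at x → 0⁺.
Rewrite the product as 4·ln(x) / x^(-1/2) and apply L'Hôpital, or use the standard hierarchy x^(-1/2) ≫ |ln x| as x → 0⁺.
The indeterminate product → 0, so the limit = 4.

Final answer: 4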